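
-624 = -624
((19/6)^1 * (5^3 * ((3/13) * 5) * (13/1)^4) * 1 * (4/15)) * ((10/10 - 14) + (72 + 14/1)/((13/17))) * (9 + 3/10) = 3217662825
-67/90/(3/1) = -67/270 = -0.25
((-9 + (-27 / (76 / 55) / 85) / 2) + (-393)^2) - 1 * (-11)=154450.89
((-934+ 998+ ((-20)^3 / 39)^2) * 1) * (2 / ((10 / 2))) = 128194688 / 7605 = 16856.63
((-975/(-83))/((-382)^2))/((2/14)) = 6825/12111692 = 0.00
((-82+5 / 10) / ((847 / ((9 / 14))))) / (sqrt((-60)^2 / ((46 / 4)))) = -489 * sqrt(46) / 948640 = -0.00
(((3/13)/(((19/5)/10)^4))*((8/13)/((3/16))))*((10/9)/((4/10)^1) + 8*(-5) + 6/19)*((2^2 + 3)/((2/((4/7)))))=-10097600000000/3766146579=-2681.15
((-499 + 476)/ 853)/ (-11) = 23/ 9383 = 0.00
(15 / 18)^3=125 / 216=0.58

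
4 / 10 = 2 / 5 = 0.40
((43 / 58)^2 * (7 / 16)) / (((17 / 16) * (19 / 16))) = 51772 / 271643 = 0.19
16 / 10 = 8 / 5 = 1.60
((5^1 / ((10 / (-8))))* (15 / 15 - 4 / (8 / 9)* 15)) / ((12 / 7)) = 931 / 6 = 155.17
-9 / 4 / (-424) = 9 / 1696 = 0.01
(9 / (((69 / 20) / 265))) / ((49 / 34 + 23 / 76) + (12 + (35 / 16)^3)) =21035827200 / 736731239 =28.55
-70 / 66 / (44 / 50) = -875 / 726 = -1.21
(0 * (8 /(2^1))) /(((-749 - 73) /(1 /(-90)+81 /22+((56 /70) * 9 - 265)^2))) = 0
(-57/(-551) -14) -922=-27141/29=-935.90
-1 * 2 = -2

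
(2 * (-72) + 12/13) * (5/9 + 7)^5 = -901438812160/255879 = -3522910.49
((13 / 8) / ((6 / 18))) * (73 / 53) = 2847 / 424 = 6.71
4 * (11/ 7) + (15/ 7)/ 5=47/ 7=6.71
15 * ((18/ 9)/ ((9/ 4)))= 40/ 3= 13.33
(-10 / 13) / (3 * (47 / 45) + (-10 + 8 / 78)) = 150 / 1319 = 0.11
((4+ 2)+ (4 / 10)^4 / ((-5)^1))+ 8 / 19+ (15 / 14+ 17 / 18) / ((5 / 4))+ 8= 59957098 / 3740625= 16.03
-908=-908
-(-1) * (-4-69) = -73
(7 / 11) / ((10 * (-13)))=-0.00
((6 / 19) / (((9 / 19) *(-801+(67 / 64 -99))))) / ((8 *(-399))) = 16 / 68867001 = 0.00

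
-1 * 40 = -40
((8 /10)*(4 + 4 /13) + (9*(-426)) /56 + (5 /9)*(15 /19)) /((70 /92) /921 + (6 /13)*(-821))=47305035341 /277563633130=0.17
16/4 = 4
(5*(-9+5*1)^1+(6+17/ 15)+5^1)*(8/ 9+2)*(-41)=125788/ 135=931.76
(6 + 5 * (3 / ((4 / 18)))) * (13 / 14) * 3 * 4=819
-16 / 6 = -8 / 3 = -2.67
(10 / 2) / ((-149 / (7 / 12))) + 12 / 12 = 1753 / 1788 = 0.98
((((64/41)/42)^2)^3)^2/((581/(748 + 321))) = 1232473088424719417344/96430395911221084148555583984199018101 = 0.00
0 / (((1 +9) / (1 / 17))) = 0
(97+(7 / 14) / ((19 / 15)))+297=14987 / 38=394.39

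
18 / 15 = 6 / 5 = 1.20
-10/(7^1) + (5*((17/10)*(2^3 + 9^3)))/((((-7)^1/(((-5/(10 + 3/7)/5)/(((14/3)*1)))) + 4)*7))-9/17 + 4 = 103773/22372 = 4.64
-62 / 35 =-1.77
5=5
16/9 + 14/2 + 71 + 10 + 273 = 3265/9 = 362.78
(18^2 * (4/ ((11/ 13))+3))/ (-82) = -13770/ 451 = -30.53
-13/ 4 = -3.25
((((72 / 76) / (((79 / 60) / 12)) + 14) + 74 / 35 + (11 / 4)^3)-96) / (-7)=169640459 / 23535680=7.21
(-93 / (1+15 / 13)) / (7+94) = -1209 / 2828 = -0.43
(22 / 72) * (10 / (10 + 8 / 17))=935 / 3204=0.29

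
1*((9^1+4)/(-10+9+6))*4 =52/5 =10.40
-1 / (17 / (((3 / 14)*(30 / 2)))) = -45 / 238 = -0.19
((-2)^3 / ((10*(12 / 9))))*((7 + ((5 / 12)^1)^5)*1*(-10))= 1744949 / 41472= 42.08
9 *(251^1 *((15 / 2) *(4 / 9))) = 7530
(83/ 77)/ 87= 83/ 6699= 0.01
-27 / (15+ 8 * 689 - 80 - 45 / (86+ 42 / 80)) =-93447 / 18850267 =-0.00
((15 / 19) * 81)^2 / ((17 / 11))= 16238475 / 6137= 2646.00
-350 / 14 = -25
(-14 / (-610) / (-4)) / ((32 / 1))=-0.00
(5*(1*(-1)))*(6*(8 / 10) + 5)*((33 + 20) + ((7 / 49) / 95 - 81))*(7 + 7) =1824662 / 95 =19206.97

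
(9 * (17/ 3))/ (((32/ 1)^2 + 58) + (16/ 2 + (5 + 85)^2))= 51/ 9190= 0.01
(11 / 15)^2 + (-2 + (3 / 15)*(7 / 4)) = -1.11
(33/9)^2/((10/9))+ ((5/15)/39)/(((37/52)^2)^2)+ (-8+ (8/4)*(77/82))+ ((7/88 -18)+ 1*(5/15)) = -3522364213409/304288779960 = -11.58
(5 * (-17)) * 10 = -850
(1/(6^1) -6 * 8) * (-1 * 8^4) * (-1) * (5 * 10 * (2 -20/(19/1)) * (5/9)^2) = -1469440000/513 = -2864405.46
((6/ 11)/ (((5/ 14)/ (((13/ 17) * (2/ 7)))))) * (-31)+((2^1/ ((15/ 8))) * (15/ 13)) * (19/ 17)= -109016/ 12155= -8.97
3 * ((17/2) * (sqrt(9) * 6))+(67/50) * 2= 11542/25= 461.68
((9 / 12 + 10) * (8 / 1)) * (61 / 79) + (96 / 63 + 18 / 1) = 142556 / 1659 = 85.93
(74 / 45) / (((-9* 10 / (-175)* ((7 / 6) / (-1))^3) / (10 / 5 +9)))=-3256 / 147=-22.15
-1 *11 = -11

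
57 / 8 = 7.12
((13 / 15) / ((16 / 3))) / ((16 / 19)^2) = 0.23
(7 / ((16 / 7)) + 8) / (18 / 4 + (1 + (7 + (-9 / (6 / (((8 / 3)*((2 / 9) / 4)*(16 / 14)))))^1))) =11151 / 12344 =0.90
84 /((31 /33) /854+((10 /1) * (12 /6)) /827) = 1957747176 /589277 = 3322.29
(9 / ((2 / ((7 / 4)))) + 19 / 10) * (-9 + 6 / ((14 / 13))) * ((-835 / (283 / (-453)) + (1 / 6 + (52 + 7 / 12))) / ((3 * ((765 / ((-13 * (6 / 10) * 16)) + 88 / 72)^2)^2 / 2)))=-3775940470692143529984 / 70558500942416408705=-53.52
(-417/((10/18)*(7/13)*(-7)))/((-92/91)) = -634257/3220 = -196.97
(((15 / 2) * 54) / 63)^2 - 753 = -34872 / 49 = -711.67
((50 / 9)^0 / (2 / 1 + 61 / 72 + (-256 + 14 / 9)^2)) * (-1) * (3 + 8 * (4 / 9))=-4248 / 41954645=-0.00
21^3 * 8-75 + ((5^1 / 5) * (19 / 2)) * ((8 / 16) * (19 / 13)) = 3849037 / 52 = 74019.94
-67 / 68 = -0.99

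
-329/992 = -0.33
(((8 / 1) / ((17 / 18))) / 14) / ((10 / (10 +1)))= 396 / 595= 0.67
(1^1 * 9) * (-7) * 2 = -126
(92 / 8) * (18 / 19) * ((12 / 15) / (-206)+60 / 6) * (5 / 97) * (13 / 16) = 3463317 / 759316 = 4.56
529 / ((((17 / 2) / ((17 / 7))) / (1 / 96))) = 529 / 336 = 1.57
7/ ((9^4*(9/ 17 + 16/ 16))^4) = 584647/ 846785753820758892816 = 0.00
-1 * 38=-38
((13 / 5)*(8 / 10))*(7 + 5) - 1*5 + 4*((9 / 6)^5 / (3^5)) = 4017 / 200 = 20.08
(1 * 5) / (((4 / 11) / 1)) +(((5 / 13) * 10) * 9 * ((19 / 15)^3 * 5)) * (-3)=-54157 / 52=-1041.48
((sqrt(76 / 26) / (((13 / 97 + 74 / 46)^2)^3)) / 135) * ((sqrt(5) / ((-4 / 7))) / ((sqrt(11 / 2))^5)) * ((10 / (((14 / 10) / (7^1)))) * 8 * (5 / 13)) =-21579206470810956954175 * sqrt(13585) / 655595680448083545605799936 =-0.00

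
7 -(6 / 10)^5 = 21632 / 3125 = 6.92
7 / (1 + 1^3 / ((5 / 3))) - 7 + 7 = 35 / 8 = 4.38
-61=-61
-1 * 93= -93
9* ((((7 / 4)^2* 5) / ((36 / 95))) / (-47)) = -23275 / 3008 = -7.74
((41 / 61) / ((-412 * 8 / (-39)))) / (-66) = -533 / 4423232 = -0.00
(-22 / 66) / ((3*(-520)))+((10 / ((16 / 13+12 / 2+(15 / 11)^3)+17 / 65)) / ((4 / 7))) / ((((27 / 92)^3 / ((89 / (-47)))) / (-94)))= 12288.99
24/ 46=12/ 23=0.52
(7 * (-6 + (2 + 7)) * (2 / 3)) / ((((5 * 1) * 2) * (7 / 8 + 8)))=56 / 355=0.16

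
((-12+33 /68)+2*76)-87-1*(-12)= 4453 /68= 65.49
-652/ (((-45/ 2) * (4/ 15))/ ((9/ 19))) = 978/ 19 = 51.47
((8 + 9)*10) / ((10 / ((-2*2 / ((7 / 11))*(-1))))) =748 / 7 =106.86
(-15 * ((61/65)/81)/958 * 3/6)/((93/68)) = -0.00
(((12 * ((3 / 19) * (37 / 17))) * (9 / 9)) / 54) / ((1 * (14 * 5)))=37 / 33915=0.00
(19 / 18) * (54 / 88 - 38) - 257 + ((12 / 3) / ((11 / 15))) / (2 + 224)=-26530127 / 89496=-296.44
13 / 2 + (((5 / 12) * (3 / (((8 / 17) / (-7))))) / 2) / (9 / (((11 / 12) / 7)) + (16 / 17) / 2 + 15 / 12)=1073803 / 168624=6.37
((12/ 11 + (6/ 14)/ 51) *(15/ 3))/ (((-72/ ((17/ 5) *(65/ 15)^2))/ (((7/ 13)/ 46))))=-18707/ 327888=-0.06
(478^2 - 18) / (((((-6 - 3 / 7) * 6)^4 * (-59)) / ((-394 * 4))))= 54031866301 / 19596886875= 2.76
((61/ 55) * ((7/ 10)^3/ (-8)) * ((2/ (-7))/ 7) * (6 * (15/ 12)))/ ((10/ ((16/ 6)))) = 427/ 110000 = 0.00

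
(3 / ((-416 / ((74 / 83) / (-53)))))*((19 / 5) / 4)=2109 / 18299840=0.00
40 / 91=0.44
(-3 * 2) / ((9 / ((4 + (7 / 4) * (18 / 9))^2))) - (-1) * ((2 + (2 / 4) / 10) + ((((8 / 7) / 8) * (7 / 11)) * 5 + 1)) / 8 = -65229 / 1760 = -37.06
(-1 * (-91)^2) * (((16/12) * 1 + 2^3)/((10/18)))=-695604/5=-139120.80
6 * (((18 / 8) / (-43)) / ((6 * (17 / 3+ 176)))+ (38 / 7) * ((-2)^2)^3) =1367853891 / 656180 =2084.57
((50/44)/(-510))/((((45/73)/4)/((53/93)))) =-3869/469557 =-0.01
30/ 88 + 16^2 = 11279/ 44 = 256.34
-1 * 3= -3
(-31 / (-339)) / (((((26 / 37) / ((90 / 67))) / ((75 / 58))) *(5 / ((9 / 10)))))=464535 / 11417068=0.04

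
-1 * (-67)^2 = -4489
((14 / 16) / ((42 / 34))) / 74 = 17 / 1776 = 0.01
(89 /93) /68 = 89 /6324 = 0.01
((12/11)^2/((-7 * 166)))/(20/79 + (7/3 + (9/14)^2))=-477792/1399441835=-0.00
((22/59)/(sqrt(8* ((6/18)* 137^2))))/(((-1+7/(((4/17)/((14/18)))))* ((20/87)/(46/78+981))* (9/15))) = 18317937* sqrt(6)/83747963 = 0.54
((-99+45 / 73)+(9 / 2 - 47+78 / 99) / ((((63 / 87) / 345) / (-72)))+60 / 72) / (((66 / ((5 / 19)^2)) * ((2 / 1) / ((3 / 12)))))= 1206334657525 / 6428445408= 187.66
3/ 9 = 1/ 3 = 0.33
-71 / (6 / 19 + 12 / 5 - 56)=6745 / 5062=1.33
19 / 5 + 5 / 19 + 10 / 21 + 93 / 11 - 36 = -504869 / 21945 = -23.01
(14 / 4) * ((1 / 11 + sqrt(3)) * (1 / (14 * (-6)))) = -sqrt(3) / 24-1 / 264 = -0.08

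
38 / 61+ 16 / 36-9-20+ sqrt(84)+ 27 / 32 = -475897 / 17568+ 2 * sqrt(21) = -17.92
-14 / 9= -1.56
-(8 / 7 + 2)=-22 / 7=-3.14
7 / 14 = 1 / 2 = 0.50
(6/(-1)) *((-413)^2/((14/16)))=-1169616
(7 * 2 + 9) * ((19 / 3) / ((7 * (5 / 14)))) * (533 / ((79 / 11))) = 5124262 / 1185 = 4324.27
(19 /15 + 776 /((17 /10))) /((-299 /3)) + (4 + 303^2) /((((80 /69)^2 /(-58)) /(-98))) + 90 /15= 3157305084047939 /8132800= 388218705.00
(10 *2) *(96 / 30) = 64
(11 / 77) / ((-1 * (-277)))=1 / 1939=0.00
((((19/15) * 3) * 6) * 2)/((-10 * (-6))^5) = 19/324000000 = 0.00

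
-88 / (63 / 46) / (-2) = 32.13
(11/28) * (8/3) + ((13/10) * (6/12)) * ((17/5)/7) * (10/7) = 2203/1470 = 1.50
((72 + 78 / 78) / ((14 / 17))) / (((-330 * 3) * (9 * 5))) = -1241 / 623700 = -0.00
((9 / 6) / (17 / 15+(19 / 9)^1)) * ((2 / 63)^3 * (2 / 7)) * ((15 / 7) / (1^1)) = 100 / 11042199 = 0.00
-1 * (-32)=32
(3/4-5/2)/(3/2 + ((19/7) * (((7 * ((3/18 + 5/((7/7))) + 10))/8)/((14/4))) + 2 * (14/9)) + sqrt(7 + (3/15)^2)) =-3379950/27870841 + 181440 * sqrt(11)/27870841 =-0.10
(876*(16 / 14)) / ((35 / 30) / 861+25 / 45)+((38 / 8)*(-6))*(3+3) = 1559979 / 959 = 1626.67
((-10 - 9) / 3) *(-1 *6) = 38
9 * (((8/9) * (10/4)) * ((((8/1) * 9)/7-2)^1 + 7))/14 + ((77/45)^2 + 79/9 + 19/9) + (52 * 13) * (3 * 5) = 1009679221/99225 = 10175.65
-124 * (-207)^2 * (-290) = 1540850040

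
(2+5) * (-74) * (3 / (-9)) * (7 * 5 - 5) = 5180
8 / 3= 2.67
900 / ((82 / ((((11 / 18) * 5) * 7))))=9625 / 41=234.76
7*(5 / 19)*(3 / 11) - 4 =-731 / 209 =-3.50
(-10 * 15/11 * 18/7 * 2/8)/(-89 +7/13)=351/3542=0.10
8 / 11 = 0.73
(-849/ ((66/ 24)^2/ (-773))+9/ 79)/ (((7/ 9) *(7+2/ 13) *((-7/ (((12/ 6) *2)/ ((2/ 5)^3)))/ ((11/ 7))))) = -577712026125/ 2640022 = -218828.49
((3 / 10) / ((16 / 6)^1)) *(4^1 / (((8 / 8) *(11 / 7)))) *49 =3087 / 220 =14.03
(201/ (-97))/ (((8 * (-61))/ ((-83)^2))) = 1384689/ 47336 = 29.25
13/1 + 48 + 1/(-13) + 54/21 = 63.49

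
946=946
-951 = -951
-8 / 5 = -1.60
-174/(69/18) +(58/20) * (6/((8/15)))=-2349/184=-12.77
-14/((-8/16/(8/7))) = 32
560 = 560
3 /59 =0.05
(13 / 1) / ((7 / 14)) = 26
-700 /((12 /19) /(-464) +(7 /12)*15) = -771400 /9641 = -80.01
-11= -11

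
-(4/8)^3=-1/8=-0.12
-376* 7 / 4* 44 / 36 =-7238 / 9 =-804.22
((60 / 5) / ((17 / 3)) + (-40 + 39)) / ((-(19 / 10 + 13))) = -190 / 2533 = -0.08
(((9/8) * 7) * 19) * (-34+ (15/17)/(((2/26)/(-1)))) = -6803.54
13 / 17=0.76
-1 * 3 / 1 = -3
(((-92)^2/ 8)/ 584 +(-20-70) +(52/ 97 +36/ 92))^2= 3231505575546889/ 424389708304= 7614.48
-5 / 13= -0.38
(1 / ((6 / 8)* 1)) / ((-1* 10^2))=-1 / 75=-0.01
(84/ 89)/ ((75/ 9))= 252/ 2225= 0.11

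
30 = 30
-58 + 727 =669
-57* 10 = -570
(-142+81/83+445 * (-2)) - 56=-90223/83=-1087.02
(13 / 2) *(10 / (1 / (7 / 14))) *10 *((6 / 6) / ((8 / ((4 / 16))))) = 325 / 32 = 10.16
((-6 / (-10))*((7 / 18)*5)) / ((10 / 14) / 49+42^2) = 2401 / 3630342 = 0.00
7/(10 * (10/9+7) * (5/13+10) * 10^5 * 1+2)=0.00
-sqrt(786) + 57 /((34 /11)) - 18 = 15 /34 - sqrt(786) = -27.59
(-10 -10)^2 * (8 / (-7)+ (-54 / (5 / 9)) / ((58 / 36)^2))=-90871040 / 5887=-15435.88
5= 5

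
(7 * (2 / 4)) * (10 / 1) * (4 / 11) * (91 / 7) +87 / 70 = 128357 / 770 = 166.70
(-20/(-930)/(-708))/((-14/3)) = 1/153636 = 0.00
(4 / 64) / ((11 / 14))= 7 / 88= 0.08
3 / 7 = 0.43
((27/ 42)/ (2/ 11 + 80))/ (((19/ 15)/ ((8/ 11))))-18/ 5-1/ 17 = -2024237/ 553945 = -3.65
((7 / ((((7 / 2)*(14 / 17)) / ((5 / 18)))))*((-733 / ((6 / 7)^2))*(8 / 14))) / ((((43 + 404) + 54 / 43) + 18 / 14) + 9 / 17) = -318814685 / 373088106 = -0.85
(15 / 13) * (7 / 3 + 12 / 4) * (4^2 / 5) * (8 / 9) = 2048 / 117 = 17.50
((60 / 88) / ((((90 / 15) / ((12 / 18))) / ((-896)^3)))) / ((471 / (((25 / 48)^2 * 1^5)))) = -4390400000 / 139887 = -31385.33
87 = 87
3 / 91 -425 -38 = -42130 / 91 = -462.97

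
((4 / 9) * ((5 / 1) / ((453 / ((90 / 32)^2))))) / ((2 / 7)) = 2625 / 19328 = 0.14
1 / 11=0.09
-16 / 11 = -1.45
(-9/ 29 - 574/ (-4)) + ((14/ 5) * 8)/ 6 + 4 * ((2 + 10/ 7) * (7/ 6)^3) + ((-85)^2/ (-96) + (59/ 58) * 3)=4029509/ 41760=96.49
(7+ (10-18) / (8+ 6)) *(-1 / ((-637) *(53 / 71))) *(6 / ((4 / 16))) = 76680 / 236327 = 0.32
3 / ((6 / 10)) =5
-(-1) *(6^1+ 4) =10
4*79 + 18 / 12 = 635 / 2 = 317.50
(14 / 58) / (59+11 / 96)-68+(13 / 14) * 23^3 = 25874326333 / 2304050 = 11229.93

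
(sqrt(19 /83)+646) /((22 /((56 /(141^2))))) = 28* sqrt(1577) /18151353+18088 /218691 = 0.08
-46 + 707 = 661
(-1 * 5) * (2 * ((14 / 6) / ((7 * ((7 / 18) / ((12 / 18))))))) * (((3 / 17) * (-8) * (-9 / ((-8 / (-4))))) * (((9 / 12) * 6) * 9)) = -174960 / 119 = -1470.25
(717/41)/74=0.24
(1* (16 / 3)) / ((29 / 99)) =18.21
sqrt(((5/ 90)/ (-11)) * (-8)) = 2 * sqrt(11)/ 33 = 0.20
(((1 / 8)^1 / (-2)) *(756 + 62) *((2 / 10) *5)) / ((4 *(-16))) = 409 / 512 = 0.80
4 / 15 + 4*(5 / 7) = 328 / 105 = 3.12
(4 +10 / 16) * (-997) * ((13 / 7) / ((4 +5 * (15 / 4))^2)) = -16.55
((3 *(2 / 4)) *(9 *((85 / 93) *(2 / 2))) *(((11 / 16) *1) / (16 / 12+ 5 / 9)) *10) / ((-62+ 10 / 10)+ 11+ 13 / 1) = -22275 / 18352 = -1.21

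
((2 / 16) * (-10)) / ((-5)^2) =-1 / 20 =-0.05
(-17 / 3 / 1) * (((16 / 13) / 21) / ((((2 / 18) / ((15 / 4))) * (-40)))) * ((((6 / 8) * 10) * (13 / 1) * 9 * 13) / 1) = 89505 / 28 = 3196.61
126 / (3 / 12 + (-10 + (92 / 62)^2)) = -69192 / 4145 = -16.69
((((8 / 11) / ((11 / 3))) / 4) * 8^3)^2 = 9437184 / 14641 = 644.57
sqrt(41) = 6.40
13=13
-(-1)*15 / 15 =1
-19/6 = -3.17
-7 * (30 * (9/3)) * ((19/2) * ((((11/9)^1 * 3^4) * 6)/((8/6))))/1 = -5332635/2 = -2666317.50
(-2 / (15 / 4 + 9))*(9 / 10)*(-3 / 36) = 1 / 85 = 0.01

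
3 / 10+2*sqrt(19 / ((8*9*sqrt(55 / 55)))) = 3 / 10+sqrt(38) / 6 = 1.33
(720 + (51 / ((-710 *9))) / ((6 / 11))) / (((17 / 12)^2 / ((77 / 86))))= 1417017602 / 4411585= 321.20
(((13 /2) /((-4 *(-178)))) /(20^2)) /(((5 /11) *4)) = 143 /11392000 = 0.00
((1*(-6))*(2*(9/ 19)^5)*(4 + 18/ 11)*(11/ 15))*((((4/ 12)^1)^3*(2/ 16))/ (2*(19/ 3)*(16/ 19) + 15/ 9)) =-203391/ 458078315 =-0.00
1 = 1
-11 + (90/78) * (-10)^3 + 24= -14831/13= -1140.85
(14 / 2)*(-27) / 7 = -27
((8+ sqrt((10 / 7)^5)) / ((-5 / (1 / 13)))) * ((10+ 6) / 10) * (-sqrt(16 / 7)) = 128 * sqrt(10) / 4459+ 256 * sqrt(7) / 2275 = 0.39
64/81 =0.79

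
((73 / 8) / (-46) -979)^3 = -46790264588063625 / 49836032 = -938884231.15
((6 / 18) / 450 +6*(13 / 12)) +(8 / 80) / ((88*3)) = 772333 / 118800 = 6.50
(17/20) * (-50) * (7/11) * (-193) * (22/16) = 7177.19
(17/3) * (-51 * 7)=-2023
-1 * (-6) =6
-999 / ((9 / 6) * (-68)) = 9.79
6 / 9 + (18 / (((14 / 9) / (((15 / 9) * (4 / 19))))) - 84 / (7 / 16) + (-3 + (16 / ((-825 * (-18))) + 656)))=459917939 / 987525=465.73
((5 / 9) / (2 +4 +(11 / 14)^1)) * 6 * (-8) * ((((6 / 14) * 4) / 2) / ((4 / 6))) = -5.05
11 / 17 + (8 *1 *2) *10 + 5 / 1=2816 / 17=165.65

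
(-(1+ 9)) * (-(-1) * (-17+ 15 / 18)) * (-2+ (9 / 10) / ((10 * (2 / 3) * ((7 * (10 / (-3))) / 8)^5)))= -254812555126 / 787828125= -323.44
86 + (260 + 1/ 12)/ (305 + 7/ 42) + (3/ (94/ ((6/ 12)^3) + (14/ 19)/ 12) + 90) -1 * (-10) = 58665683359/ 313961570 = 186.86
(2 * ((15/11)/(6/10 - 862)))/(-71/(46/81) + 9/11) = 2300/90227343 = 0.00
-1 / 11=-0.09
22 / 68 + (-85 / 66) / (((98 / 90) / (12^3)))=-37448471 / 18326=-2043.46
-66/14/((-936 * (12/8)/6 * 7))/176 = 1/61152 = 0.00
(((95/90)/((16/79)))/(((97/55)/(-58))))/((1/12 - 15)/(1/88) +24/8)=2394095/18293424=0.13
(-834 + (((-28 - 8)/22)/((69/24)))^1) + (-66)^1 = -227844/253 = -900.57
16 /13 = 1.23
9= 9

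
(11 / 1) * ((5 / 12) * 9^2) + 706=4309 / 4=1077.25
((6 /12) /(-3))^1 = -1 /6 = -0.17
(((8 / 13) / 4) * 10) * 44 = 880 / 13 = 67.69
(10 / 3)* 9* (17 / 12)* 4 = 170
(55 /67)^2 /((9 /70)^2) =40.76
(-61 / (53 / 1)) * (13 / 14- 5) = 4.69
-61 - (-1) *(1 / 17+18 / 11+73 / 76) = -829189 / 14212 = -58.34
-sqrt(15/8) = -sqrt(30)/4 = -1.37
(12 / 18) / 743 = 2 / 2229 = 0.00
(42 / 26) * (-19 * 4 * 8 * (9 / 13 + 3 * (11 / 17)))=-7430976 / 2873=-2586.49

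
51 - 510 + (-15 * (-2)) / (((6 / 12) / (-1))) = -519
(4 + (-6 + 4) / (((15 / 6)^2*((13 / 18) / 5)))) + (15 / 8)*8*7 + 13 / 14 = 98019 / 910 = 107.71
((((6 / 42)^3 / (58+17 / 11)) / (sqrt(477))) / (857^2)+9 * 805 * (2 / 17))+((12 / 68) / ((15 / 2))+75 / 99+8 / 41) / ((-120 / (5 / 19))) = 11 * sqrt(53) / 26235792549015+2352590491 / 2760120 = 852.35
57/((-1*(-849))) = 19/283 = 0.07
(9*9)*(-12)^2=11664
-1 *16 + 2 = -14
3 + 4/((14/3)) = 27/7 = 3.86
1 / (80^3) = 1 / 512000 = 0.00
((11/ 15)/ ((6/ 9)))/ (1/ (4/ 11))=2/ 5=0.40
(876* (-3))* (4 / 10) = -5256 / 5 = -1051.20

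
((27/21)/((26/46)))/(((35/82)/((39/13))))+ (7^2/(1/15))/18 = 1085857/19110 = 56.82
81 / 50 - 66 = -3219 / 50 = -64.38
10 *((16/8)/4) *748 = 3740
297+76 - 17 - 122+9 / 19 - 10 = 4265 / 19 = 224.47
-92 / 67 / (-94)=46 / 3149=0.01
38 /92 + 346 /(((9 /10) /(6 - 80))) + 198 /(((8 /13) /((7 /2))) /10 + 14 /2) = -37568799857 /1321902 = -28420.26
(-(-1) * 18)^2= 324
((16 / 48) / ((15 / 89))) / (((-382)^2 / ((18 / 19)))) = 0.00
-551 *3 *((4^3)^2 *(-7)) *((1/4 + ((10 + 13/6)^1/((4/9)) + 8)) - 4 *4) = 930123264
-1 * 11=-11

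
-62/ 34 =-31/ 17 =-1.82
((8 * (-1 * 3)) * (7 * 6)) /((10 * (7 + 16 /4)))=-504 /55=-9.16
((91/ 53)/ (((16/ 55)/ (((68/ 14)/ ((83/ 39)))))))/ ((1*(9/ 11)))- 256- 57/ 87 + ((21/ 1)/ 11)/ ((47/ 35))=-377949060571/ 1582900968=-238.77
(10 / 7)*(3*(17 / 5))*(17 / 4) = 867 / 14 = 61.93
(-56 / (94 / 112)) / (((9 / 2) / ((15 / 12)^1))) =-7840 / 423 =-18.53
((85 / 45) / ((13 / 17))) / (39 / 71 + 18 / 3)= 0.38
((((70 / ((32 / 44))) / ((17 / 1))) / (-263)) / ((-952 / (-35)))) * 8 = -1925 / 304028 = -0.01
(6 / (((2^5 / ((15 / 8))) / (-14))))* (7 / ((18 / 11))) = -2695 / 128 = -21.05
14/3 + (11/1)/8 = 145/24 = 6.04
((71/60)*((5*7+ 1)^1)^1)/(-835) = -213/4175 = -0.05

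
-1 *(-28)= 28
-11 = -11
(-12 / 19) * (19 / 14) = -6 / 7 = -0.86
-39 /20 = -1.95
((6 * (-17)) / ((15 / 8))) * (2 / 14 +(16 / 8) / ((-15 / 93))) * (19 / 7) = 2217072 / 1225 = 1809.85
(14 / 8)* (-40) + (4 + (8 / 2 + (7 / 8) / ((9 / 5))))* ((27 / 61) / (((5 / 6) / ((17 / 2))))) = -77317 / 2440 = -31.69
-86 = -86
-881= -881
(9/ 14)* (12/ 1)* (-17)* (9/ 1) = -8262/ 7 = -1180.29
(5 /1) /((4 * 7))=5 /28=0.18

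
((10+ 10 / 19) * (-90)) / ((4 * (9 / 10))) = -5000 / 19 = -263.16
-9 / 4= -2.25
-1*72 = -72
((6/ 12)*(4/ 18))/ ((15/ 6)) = 2/ 45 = 0.04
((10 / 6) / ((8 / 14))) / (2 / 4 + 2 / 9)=105 / 26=4.04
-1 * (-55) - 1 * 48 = 7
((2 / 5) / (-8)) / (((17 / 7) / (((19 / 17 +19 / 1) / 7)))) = -171 / 2890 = -0.06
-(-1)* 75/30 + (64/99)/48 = 1493/594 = 2.51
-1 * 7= -7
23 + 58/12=167/6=27.83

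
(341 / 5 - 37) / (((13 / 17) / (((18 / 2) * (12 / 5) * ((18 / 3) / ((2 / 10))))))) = 132192 / 5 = 26438.40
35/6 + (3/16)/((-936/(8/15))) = 54599/9360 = 5.83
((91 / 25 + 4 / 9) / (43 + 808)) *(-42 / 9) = -12866 / 574425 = -0.02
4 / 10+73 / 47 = 1.95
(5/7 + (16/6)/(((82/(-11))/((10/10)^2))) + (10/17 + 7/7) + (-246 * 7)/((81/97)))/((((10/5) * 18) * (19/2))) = -135698384/22526343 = -6.02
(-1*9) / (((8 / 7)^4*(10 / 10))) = -5.28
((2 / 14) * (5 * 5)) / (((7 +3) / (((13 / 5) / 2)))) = 13 / 28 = 0.46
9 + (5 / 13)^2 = 1546 / 169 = 9.15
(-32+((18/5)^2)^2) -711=-359399/625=-575.04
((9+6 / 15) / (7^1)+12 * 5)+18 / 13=28541 / 455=62.73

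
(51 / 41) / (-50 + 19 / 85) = -4335 / 173471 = -0.02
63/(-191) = -63/191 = -0.33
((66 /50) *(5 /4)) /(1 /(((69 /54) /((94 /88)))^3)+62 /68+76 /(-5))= -18169978794 /150910203137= -0.12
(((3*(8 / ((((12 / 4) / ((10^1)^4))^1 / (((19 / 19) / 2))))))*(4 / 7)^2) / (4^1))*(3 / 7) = 1399.42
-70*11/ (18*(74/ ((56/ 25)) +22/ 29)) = -312620/ 246969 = -1.27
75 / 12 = 25 / 4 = 6.25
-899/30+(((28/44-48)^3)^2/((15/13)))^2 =135197723806974949126961788789789973/1412292769524450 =95729247309323117674.04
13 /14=0.93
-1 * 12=-12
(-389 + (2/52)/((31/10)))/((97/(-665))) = 104246730/39091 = 2666.77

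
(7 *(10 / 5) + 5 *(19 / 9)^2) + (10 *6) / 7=25433 / 567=44.86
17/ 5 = 3.40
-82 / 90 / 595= -41 / 26775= -0.00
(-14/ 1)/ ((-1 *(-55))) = -14/ 55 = -0.25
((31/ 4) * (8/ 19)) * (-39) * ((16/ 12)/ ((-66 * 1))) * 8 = 12896/ 627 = 20.57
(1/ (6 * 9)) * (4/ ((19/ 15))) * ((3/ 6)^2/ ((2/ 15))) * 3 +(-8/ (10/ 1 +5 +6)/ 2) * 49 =-2053/ 228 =-9.00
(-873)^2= 762129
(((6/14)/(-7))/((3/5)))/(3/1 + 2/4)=-10/343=-0.03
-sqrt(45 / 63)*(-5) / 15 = sqrt(35) / 21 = 0.28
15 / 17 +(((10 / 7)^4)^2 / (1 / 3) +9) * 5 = 306.08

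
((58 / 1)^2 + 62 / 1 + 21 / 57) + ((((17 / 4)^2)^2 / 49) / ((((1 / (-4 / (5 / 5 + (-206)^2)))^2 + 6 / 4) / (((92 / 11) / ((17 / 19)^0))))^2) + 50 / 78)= 48830780991354148193150990998 / 14248802564132285410322061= 3427.01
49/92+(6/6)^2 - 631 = -57911/92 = -629.47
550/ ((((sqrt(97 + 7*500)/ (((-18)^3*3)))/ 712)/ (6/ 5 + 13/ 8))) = -586524240*sqrt(3597)/ 109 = -322722827.87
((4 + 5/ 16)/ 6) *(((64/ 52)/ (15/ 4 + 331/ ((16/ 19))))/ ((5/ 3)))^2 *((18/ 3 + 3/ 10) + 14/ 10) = 2331648/ 121649220875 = 0.00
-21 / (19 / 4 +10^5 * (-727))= 28 / 96933327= 0.00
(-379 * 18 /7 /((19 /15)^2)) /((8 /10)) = -3837375 /5054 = -759.27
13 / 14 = 0.93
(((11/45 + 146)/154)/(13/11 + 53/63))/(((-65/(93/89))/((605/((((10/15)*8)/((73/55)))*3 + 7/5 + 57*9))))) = -1802029163/207799291856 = -0.01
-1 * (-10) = 10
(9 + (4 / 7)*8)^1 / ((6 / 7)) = 95 / 6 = 15.83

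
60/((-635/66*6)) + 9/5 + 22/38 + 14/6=132941/36195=3.67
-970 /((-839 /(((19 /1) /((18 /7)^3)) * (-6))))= -3160745 /407754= -7.75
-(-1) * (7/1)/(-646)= -7/646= -0.01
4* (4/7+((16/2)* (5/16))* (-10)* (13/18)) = -4406/63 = -69.94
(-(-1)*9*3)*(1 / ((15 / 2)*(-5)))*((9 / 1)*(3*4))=-77.76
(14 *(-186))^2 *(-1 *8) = -54246528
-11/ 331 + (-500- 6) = -167497/ 331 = -506.03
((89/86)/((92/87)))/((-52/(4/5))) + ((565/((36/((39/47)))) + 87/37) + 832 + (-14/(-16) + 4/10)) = 1138442447659/1341499380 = 848.63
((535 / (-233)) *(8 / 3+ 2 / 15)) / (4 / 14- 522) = 0.01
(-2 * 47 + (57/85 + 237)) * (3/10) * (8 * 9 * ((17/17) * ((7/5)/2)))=4616136/2125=2172.30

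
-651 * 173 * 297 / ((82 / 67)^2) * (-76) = 2852901303021 / 1681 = 1697145331.96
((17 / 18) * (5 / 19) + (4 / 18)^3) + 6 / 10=119051 / 138510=0.86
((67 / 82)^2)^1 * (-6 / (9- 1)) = -0.50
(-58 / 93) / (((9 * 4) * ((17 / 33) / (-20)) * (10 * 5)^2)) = 319 / 1185750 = 0.00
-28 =-28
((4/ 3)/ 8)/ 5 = 0.03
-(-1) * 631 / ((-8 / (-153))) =96543 / 8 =12067.88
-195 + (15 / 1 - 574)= -754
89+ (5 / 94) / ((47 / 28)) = 89.03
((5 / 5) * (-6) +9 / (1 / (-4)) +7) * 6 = -210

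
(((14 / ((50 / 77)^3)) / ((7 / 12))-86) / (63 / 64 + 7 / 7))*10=3308672 / 396875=8.34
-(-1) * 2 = 2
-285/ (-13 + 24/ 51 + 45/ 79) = 23.83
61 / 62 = 0.98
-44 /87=-0.51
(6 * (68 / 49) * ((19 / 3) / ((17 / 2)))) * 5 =1520 / 49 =31.02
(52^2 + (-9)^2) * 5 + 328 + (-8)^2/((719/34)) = 10250083/719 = 14256.03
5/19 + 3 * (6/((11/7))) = 2449/209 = 11.72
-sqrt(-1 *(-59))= -sqrt(59)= -7.68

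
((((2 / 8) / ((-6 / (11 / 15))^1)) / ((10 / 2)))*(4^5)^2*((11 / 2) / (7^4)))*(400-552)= 1205338112 / 540225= 2231.18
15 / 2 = 7.50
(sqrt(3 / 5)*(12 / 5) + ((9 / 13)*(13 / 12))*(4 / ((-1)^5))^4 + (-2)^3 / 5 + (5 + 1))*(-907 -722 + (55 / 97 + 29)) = -30470478 / 97 -372348*sqrt(15) / 485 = -317102.04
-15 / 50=-0.30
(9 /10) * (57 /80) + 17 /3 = 15139 /2400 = 6.31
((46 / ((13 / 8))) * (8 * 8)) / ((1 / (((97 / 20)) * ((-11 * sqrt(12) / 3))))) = -12564992 * sqrt(3) / 195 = -111606.18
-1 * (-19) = 19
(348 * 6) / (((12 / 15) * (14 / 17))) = 22185 / 7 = 3169.29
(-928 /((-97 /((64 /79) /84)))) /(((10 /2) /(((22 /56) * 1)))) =0.01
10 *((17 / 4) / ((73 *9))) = 85 / 1314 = 0.06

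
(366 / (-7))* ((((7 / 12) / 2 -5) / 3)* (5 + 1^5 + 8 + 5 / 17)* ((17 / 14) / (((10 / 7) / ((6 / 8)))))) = 1674999 / 2240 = 747.77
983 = 983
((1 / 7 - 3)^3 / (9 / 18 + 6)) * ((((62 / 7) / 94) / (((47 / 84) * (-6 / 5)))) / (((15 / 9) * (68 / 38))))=0.17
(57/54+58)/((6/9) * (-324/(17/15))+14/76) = -0.31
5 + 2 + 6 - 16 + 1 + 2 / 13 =-24 / 13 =-1.85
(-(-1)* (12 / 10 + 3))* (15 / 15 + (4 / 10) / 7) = 111 / 25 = 4.44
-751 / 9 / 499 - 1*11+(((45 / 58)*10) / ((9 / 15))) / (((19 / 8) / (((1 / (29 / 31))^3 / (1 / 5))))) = 1332911137472 / 60351580449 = 22.09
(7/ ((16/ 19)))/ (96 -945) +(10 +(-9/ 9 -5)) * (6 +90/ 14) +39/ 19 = 93508151/ 1806672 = 51.76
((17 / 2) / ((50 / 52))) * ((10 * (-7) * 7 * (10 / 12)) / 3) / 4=-300.81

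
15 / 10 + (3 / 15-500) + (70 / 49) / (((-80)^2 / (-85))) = -2232469 / 4480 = -498.32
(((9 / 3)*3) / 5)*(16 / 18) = 8 / 5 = 1.60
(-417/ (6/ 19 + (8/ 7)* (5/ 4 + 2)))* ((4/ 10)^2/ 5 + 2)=-7043547/ 33500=-210.26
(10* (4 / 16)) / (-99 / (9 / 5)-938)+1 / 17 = 1901 / 33762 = 0.06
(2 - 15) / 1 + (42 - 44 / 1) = -15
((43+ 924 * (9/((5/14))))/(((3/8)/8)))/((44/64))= 119438336/165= 723868.70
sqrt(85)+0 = sqrt(85) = 9.22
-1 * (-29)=29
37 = 37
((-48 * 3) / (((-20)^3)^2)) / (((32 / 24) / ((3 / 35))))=-81 / 560000000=-0.00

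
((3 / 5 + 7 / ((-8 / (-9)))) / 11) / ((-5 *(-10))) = 339 / 22000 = 0.02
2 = 2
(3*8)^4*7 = 2322432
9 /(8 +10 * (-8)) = -1 /8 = -0.12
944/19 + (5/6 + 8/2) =6215/114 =54.52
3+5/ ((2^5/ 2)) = 53/ 16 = 3.31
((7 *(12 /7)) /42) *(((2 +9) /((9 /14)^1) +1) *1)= 5.17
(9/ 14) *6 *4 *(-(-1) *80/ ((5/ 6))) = 10368/ 7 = 1481.14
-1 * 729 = -729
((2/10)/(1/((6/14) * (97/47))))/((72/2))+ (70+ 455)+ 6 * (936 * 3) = 342943117/19740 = 17373.00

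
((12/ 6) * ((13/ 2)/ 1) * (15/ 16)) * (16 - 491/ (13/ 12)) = -21315/ 4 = -5328.75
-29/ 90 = -0.32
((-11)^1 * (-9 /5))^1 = 99 /5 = 19.80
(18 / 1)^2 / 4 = 81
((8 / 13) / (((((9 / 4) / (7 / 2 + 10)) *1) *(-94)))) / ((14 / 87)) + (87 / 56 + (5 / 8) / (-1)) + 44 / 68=1.33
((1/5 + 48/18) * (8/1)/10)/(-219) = -172/16425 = -0.01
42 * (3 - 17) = -588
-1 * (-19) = 19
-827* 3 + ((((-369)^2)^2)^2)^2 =118146771506480771373169802022676035339600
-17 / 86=-0.20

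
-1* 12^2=-144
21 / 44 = 0.48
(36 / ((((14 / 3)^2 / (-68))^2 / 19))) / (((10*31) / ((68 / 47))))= 544399704 / 17491285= 31.12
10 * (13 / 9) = 130 / 9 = 14.44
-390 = -390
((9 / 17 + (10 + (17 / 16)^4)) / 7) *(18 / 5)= 118357209 / 19496960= 6.07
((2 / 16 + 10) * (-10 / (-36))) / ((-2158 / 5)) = -225 / 34528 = -0.01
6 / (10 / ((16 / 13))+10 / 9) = 432 / 665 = 0.65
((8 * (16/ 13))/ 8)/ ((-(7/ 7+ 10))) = -16/ 143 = -0.11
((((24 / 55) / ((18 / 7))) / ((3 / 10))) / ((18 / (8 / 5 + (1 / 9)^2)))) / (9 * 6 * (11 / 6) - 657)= -9142 / 100678545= -0.00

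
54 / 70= 27 / 35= 0.77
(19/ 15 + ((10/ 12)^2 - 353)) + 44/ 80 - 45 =-17797/ 45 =-395.49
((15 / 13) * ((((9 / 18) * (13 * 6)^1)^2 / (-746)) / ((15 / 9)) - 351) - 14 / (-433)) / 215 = -26253559 / 13889774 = -1.89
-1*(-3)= 3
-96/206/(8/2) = -12/103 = -0.12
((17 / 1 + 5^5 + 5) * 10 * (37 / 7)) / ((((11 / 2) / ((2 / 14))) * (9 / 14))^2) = 6210080 / 22869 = 271.55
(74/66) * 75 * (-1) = -925/11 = -84.09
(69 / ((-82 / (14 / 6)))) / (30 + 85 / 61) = -9821 / 157030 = -0.06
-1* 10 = -10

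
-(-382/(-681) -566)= 385064/681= 565.44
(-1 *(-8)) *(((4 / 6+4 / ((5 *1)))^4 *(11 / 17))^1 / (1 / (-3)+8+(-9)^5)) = -5153632 / 12703111875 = -0.00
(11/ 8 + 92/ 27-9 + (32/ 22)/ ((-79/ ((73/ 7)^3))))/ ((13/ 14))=-1615981789/ 59783724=-27.03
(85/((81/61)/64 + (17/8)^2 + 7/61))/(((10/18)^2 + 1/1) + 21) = 13439520/16405753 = 0.82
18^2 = 324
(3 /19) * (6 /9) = 2 /19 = 0.11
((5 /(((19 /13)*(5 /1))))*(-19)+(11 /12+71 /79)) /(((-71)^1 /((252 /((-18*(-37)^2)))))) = -74221 /46072326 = -0.00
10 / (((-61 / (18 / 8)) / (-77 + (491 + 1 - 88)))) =-14715 / 122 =-120.61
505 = 505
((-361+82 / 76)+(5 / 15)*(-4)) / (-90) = 41183 / 10260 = 4.01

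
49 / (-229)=-49 / 229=-0.21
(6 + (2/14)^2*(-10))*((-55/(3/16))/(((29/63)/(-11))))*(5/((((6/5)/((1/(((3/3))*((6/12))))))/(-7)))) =-68728000/29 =-2369931.03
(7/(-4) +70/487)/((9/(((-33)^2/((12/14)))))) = -226.75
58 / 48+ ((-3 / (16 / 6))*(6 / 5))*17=-2609 / 120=-21.74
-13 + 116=103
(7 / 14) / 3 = 0.17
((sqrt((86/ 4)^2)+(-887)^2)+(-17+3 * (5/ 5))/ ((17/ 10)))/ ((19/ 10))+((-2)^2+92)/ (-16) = 133751047/ 323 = 414089.93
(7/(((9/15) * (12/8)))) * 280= 2177.78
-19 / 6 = -3.17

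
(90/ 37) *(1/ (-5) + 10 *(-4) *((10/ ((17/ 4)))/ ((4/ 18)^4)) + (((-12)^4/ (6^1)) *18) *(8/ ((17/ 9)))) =344058534/ 629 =546992.90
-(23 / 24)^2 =-529 / 576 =-0.92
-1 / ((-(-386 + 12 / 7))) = -7 / 2690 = -0.00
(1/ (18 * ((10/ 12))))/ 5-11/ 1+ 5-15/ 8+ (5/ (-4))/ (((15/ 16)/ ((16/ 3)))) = -14.97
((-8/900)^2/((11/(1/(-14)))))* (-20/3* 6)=16/779625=0.00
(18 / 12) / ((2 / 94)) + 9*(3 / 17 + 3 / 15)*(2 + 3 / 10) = 66549 / 850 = 78.29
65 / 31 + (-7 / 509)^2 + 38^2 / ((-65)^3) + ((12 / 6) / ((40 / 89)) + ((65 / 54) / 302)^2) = 3837344239241968863299 / 586595509427135286000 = 6.54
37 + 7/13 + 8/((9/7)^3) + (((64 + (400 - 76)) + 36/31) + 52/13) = 127639820/293787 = 434.46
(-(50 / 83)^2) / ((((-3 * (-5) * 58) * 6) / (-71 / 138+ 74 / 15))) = -76225 / 248128002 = -0.00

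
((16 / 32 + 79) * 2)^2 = 25281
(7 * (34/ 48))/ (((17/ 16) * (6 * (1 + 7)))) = 0.10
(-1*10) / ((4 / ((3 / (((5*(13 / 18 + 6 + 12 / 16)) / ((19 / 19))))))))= -54 / 269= -0.20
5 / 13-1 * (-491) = 6388 / 13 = 491.38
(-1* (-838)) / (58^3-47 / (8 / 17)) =6704 / 1560097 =0.00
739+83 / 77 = 56986 / 77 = 740.08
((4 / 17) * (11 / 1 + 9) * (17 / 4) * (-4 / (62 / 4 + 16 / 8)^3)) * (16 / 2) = -1024 / 8575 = -0.12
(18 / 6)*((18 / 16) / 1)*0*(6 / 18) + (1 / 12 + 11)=133 / 12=11.08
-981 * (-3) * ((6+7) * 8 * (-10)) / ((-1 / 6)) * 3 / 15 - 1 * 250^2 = 3610364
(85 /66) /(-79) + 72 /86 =184049 /224202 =0.82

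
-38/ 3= -12.67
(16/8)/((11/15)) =30/11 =2.73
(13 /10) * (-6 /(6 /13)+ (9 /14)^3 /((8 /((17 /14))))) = -51777323 /3073280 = -16.85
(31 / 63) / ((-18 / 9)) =-0.25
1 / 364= 0.00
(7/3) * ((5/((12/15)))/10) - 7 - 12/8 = -169/24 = -7.04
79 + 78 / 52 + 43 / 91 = 14737 / 182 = 80.97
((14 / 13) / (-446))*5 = -35 / 2899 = -0.01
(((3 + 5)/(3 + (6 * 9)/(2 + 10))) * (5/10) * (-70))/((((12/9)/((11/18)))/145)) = -22330/9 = -2481.11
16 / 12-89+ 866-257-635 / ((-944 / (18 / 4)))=2969977 / 5664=524.36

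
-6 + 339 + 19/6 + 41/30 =5063/15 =337.53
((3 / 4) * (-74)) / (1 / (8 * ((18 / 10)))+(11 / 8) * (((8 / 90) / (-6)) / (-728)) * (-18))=-3636360 / 4517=-805.04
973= 973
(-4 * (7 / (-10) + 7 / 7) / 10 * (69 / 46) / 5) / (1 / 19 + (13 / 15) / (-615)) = -63099 / 89780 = -0.70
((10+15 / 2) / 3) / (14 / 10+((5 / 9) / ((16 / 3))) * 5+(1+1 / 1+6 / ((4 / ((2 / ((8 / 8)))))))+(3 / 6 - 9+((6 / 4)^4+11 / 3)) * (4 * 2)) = 1400 / 2101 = 0.67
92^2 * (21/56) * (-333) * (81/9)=-9512478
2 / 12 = 1 / 6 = 0.17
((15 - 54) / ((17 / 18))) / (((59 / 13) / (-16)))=146016 / 1003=145.58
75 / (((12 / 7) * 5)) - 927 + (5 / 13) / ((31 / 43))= -1479359 / 1612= -917.72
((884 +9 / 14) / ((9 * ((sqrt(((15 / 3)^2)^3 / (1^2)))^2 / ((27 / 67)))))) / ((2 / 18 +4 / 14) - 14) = -66879 / 358868750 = -0.00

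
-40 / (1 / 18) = -720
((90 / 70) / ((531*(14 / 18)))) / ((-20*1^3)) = -9 / 57820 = -0.00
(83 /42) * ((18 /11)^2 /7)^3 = 470502432 /4253517961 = 0.11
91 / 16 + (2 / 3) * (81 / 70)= 3617 / 560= 6.46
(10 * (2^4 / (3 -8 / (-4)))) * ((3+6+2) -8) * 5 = 480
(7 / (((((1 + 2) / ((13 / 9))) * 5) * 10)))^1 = 91 / 1350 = 0.07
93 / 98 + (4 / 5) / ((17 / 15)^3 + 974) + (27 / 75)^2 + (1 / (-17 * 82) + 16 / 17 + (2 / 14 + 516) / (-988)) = 2121790689502483 / 1416938724792500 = 1.50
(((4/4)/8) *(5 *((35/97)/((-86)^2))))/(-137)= -175/786283552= -0.00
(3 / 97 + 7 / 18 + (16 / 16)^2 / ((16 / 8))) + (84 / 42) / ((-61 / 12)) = 28031 / 53253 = 0.53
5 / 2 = 2.50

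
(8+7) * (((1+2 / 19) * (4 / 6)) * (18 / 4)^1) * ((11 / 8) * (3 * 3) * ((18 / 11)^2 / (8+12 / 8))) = 688905 / 3971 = 173.48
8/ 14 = 4/ 7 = 0.57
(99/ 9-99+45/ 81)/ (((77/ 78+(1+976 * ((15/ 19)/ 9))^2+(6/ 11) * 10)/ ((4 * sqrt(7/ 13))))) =-0.03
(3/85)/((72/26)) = 0.01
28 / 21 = 4 / 3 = 1.33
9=9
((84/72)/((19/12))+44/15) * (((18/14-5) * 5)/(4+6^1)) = -13598/1995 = -6.82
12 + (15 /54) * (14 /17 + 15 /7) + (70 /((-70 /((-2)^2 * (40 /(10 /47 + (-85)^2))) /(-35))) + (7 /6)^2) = 1450919311 /96985476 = 14.96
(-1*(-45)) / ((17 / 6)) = 270 / 17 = 15.88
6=6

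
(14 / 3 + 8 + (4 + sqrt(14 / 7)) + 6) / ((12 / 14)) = 7 * sqrt(2) / 6 + 238 / 9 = 28.09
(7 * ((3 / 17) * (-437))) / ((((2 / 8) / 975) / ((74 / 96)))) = -110353425 / 68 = -1622844.49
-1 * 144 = -144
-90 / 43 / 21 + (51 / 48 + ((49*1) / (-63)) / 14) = 39325 / 43344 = 0.91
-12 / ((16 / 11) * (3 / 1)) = -2.75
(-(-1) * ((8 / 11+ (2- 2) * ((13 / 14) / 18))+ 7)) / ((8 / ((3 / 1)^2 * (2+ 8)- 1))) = 7565 / 88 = 85.97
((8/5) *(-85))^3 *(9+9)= -45278208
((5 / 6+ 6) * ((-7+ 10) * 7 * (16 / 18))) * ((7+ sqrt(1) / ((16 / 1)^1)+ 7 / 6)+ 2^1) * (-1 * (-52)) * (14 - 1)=882036.04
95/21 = 4.52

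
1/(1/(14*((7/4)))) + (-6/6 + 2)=51/2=25.50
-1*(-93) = 93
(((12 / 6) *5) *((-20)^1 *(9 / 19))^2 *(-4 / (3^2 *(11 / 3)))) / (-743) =432000 / 2950453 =0.15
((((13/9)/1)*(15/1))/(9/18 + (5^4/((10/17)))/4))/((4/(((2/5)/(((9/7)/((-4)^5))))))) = -372736/57483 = -6.48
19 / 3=6.33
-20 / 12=-5 / 3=-1.67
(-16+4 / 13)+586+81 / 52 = 29737 / 52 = 571.87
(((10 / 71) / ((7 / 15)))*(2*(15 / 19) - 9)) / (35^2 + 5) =-705 / 387163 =-0.00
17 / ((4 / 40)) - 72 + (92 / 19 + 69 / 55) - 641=-561064 / 1045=-536.90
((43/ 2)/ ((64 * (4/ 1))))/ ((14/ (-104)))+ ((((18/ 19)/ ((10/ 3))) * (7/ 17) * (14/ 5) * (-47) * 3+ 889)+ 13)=6187351419/ 7235200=855.17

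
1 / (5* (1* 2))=1 / 10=0.10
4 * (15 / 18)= 10 / 3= 3.33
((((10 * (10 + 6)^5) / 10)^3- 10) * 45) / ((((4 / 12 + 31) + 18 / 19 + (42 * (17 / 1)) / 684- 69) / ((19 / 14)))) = -1973642541958435030.67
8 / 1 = 8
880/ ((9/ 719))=632720/ 9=70302.22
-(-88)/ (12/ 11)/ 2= 121/ 3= 40.33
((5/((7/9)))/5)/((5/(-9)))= -81/35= -2.31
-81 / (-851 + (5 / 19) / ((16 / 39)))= 24624 / 258509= 0.10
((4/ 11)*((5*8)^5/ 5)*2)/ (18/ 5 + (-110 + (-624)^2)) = 204800000/ 5352457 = 38.26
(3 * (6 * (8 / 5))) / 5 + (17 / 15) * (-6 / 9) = 1126 / 225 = 5.00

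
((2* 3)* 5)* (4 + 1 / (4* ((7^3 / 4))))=41190 / 343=120.09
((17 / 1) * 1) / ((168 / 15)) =85 / 56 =1.52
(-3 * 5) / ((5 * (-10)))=3 / 10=0.30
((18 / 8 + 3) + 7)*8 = 98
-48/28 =-12/7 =-1.71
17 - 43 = -26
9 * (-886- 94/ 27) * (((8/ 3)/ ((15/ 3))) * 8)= -1537024/ 45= -34156.09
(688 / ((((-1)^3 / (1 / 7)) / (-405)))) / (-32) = -17415 / 14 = -1243.93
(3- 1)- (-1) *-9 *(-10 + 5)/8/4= 109/32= 3.41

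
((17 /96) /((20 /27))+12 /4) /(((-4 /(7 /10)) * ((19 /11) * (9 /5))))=-53207 /291840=-0.18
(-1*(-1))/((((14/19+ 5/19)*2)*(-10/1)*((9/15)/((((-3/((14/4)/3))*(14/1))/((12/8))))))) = 2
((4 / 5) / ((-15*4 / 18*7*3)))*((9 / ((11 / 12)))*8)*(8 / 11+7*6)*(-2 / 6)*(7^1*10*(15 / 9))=180480 / 121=1491.57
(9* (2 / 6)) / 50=0.06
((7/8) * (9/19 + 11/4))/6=1715/3648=0.47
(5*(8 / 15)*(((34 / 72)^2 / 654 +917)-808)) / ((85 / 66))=203251279 / 900558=225.69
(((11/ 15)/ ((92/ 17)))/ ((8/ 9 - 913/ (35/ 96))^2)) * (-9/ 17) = -654885/ 57206911616768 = -0.00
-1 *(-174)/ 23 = 174/ 23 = 7.57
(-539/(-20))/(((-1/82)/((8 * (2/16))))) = -22099/10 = -2209.90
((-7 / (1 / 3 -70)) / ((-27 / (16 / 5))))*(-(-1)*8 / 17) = -896 / 159885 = -0.01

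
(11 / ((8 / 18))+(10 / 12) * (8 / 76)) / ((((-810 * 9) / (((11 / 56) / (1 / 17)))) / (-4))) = 151283 / 3324240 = 0.05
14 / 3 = 4.67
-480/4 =-120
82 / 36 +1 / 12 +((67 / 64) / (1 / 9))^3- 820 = 44253883 / 2359296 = 18.76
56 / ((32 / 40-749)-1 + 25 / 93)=-26040 / 348253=-0.07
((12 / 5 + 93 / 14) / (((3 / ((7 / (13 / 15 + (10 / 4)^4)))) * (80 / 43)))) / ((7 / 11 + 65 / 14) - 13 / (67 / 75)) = -6686801 / 218307585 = -0.03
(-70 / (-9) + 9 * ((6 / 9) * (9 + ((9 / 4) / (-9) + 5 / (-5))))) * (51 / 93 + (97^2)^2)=148960352792 / 31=4805172670.71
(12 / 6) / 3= 0.67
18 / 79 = 0.23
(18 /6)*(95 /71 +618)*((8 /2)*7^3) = 180992868 /71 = 2549195.32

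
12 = 12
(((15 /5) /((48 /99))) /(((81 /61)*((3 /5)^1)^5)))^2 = 4396884765625 /1224440064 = 3590.94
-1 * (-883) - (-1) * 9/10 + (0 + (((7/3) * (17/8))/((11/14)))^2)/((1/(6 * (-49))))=-157168577/14520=-10824.28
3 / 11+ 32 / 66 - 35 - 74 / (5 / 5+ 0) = -3572 / 33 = -108.24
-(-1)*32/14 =2.29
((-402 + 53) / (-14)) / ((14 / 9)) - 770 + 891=26857 / 196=137.03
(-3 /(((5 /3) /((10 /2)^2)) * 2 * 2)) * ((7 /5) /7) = -9 /4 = -2.25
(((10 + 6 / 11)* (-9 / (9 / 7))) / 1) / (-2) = 406 / 11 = 36.91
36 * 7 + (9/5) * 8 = 1332/5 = 266.40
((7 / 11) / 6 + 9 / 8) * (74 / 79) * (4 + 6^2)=120250 / 2607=46.13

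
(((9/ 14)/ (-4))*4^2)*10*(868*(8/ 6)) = -29760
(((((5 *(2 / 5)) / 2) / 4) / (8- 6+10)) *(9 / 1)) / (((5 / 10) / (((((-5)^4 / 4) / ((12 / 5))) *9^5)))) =184528125 / 128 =1441625.98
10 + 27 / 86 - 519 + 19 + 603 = 9745 / 86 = 113.31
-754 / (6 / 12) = -1508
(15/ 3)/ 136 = 5/ 136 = 0.04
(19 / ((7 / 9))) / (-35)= -171 / 245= -0.70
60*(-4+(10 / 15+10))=400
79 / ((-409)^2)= 79 / 167281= 0.00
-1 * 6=-6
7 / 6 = 1.17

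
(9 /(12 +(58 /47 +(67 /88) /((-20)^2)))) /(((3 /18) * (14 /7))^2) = 14889600 /2433061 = 6.12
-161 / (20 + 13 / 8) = -1288 / 173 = -7.45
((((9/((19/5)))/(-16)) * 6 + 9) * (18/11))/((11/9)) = 99873/9196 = 10.86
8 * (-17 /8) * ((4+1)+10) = -255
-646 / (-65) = 646 / 65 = 9.94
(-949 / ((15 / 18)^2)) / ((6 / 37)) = -210678 / 25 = -8427.12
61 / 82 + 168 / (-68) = -1.73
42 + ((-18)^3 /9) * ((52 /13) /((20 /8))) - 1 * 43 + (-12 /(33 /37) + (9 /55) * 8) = -57747 /55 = -1049.95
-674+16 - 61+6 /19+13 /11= -149958 /209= -717.50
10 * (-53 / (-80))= 53 / 8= 6.62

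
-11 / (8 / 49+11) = -539 / 547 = -0.99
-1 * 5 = -5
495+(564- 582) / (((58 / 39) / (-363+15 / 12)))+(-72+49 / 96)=13368581 / 2784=4801.93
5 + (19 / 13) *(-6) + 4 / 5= -2.97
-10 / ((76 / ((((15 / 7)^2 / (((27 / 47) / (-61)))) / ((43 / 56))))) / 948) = 452986000 / 5719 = 79207.20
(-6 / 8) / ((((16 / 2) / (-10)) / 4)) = 3.75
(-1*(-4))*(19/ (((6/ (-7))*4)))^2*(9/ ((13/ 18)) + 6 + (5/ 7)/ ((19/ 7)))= 4305875/ 1872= 2300.15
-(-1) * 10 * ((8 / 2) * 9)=360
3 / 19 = 0.16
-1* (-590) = 590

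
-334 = -334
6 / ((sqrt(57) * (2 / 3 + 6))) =3 * sqrt(57) / 190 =0.12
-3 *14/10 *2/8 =-21/20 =-1.05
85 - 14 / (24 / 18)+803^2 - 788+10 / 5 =1288195 / 2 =644097.50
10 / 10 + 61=62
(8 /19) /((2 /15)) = 60 /19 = 3.16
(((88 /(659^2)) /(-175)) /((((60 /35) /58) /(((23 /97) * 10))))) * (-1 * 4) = 234784 /631878855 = 0.00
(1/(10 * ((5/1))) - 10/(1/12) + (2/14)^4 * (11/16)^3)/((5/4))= -29498537477/307328000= -95.98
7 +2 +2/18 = 82/9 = 9.11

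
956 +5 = 961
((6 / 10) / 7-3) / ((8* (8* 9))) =-17 / 3360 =-0.01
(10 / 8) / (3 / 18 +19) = 3 / 46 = 0.07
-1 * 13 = -13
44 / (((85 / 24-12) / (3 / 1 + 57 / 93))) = -16896 / 899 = -18.79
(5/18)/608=5/10944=0.00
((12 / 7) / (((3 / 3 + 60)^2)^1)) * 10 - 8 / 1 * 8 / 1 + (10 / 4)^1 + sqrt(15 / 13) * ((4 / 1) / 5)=-60.64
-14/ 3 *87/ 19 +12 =-178/ 19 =-9.37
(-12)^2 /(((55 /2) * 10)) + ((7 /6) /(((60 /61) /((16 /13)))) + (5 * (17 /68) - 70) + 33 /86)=-66.38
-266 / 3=-88.67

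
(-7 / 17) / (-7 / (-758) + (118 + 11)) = -5306 / 1662413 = -0.00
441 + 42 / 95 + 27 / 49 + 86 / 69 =142366312 / 321195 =443.24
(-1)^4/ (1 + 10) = 1/ 11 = 0.09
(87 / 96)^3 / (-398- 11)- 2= -26828613 / 13402112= -2.00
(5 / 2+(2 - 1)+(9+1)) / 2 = 27 / 4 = 6.75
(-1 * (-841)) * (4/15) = 3364/15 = 224.27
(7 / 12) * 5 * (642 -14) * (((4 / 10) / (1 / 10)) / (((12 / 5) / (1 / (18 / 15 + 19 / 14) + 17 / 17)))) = 4246.60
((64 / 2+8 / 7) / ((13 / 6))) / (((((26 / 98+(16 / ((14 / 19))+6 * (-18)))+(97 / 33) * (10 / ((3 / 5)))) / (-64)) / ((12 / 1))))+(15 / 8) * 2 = 2998452057 / 9341020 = 321.00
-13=-13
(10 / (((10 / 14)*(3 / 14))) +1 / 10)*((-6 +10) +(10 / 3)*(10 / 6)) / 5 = 84409 / 675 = 125.05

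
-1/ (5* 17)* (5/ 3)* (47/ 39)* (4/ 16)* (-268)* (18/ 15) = 6298/ 3315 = 1.90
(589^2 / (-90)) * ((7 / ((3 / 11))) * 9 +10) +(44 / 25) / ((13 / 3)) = -5434515089 / 5850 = -928976.94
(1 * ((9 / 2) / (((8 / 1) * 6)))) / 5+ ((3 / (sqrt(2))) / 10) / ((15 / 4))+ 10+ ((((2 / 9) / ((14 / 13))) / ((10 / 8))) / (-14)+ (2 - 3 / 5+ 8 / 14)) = sqrt(2) / 25+ 169039 / 14112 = 12.03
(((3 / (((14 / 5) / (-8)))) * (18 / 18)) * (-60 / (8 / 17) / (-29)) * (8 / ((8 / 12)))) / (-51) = 1800 / 203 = 8.87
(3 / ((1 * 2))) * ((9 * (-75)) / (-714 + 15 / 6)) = 2025 / 1423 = 1.42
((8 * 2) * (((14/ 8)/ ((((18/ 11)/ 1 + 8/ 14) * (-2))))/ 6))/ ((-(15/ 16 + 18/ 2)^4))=17661952/ 162977885055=0.00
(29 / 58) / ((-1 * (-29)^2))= -1 / 1682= -0.00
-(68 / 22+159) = -1783 / 11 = -162.09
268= 268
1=1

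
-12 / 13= -0.92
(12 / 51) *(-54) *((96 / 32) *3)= -1944 / 17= -114.35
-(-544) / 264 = 68 / 33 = 2.06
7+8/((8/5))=12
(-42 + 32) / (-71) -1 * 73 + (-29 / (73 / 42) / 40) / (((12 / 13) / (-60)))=-948409 / 20732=-45.75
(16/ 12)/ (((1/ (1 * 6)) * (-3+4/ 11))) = -88/ 29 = -3.03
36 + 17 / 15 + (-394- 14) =-5563 / 15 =-370.87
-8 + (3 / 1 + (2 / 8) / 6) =-119 / 24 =-4.96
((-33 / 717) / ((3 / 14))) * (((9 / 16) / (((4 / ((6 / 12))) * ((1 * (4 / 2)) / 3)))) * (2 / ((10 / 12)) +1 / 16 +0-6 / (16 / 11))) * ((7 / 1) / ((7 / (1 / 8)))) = 92169 / 19578880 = 0.00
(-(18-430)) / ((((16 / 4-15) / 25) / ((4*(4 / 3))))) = -164800 / 33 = -4993.94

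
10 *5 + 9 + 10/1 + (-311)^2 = 96790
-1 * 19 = -19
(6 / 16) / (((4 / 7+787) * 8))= 21 / 352832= 0.00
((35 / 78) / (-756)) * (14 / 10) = -7 / 8424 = -0.00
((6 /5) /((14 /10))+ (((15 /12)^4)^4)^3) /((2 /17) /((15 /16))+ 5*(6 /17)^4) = 31156846461927668851131252759590944690665 /141098385359603529992393543680786432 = 220816.46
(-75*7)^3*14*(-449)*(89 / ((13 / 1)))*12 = 971456905125000 / 13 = 74727454240384.62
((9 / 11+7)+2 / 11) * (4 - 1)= 24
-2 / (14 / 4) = -4 / 7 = -0.57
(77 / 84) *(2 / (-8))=-11 / 48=-0.23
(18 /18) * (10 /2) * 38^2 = 7220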